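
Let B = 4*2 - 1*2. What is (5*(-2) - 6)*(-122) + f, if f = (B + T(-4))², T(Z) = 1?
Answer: 2001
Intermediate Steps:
B = 6 (B = 8 - 2 = 6)
f = 49 (f = (6 + 1)² = 7² = 49)
(5*(-2) - 6)*(-122) + f = (5*(-2) - 6)*(-122) + 49 = (-10 - 6)*(-122) + 49 = -16*(-122) + 49 = 1952 + 49 = 2001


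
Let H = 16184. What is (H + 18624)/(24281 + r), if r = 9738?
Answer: 34808/34019 ≈ 1.0232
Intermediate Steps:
(H + 18624)/(24281 + r) = (16184 + 18624)/(24281 + 9738) = 34808/34019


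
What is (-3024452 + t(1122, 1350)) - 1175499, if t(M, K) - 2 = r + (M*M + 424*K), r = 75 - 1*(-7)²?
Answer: -2368639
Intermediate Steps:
r = 26 (r = 75 - 1*49 = 75 - 49 = 26)
t(M, K) = 28 + M² + 424*K (t(M, K) = 2 + (26 + (M*M + 424*K)) = 2 + (26 + (M² + 424*K)) = 2 + (26 + M² + 424*K) = 28 + M² + 424*K)
(-3024452 + t(1122, 1350)) - 1175499 = (-3024452 + (28 + 1122² + 424*1350)) - 1175499 = (-3024452 + (28 + 1258884 + 572400)) - 1175499 = (-3024452 + 1831312) - 1175499 = -1193140 - 1175499 = -2368639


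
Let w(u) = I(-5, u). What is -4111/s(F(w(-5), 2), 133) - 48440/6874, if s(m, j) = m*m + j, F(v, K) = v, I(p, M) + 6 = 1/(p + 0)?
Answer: -65292085/2104426 ≈ -31.026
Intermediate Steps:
I(p, M) = -6 + 1/p (I(p, M) = -6 + 1/(p + 0) = -6 + 1/p)
w(u) = -31/5 (w(u) = -6 + 1/(-5) = -6 - 1/5 = -31/5)
s(m, j) = j + m**2 (s(m, j) = m**2 + j = j + m**2)
-4111/s(F(w(-5), 2), 133) - 48440/6874 = -4111/(133 + (-31/5)**2) - 48440/6874 = -4111/(133 + 961/25) - 48440*1/6874 = -4111/4286/25 - 3460/491 = -4111*25/4286 - 3460/491 = -102775/4286 - 3460/491 = -65292085/2104426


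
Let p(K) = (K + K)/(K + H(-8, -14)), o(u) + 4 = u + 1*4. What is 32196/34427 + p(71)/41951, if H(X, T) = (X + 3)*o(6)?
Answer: 55381718870/59214130157 ≈ 0.93528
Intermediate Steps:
o(u) = u (o(u) = -4 + (u + 1*4) = -4 + (u + 4) = -4 + (4 + u) = u)
H(X, T) = 18 + 6*X (H(X, T) = (X + 3)*6 = (3 + X)*6 = 18 + 6*X)
p(K) = 2*K/(-30 + K) (p(K) = (K + K)/(K + (18 + 6*(-8))) = (2*K)/(K + (18 - 48)) = (2*K)/(K - 30) = (2*K)/(-30 + K) = 2*K/(-30 + K))
32196/34427 + p(71)/41951 = 32196/34427 + (2*71/(-30 + 71))/41951 = 32196*(1/34427) + (2*71/41)*(1/41951) = 32196/34427 + (2*71*(1/41))*(1/41951) = 32196/34427 + (142/41)*(1/41951) = 32196/34427 + 142/1719991 = 55381718870/59214130157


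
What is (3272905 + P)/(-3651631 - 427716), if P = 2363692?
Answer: -5636597/4079347 ≈ -1.3817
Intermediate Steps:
(3272905 + P)/(-3651631 - 427716) = (3272905 + 2363692)/(-3651631 - 427716) = 5636597/(-4079347) = 5636597*(-1/4079347) = -5636597/4079347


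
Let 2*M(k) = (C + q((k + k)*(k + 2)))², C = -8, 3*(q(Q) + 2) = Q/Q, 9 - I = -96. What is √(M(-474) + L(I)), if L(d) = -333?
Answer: I*√10306/6 ≈ 16.92*I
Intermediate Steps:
I = 105 (I = 9 - 1*(-96) = 9 + 96 = 105)
q(Q) = -5/3 (q(Q) = -2 + (Q/Q)/3 = -2 + (⅓)*1 = -2 + ⅓ = -5/3)
M(k) = 841/18 (M(k) = (-8 - 5/3)²/2 = (-29/3)²/2 = (½)*(841/9) = 841/18)
√(M(-474) + L(I)) = √(841/18 - 333) = √(-5153/18) = I*√10306/6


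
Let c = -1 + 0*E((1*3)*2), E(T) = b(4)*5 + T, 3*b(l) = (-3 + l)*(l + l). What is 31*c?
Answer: -31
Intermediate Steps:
b(l) = 2*l*(-3 + l)/3 (b(l) = ((-3 + l)*(l + l))/3 = ((-3 + l)*(2*l))/3 = (2*l*(-3 + l))/3 = 2*l*(-3 + l)/3)
E(T) = 40/3 + T (E(T) = ((⅔)*4*(-3 + 4))*5 + T = ((⅔)*4*1)*5 + T = (8/3)*5 + T = 40/3 + T)
c = -1 (c = -1 + 0*(40/3 + (1*3)*2) = -1 + 0*(40/3 + 3*2) = -1 + 0*(40/3 + 6) = -1 + 0*(58/3) = -1 + 0 = -1)
31*c = 31*(-1) = -31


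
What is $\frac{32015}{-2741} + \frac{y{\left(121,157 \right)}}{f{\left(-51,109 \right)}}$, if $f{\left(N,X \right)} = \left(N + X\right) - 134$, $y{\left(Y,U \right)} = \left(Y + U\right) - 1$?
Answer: $- \frac{3192397}{208316} \approx -15.325$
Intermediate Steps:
$y{\left(Y,U \right)} = -1 + U + Y$ ($y{\left(Y,U \right)} = \left(U + Y\right) - 1 = -1 + U + Y$)
$f{\left(N,X \right)} = -134 + N + X$
$\frac{32015}{-2741} + \frac{y{\left(121,157 \right)}}{f{\left(-51,109 \right)}} = \frac{32015}{-2741} + \frac{-1 + 157 + 121}{-134 - 51 + 109} = 32015 \left(- \frac{1}{2741}\right) + \frac{277}{-76} = - \frac{32015}{2741} + 277 \left(- \frac{1}{76}\right) = - \frac{32015}{2741} - \frac{277}{76} = - \frac{3192397}{208316}$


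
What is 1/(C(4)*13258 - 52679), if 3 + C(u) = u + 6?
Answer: 1/40127 ≈ 2.4921e-5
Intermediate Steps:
C(u) = 3 + u (C(u) = -3 + (u + 6) = -3 + (6 + u) = 3 + u)
1/(C(4)*13258 - 52679) = 1/((3 + 4)*13258 - 52679) = 1/(7*13258 - 52679) = 1/(92806 - 52679) = 1/40127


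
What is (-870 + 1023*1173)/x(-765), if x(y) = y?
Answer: -399703/255 ≈ -1567.5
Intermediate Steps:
(-870 + 1023*1173)/x(-765) = (-870 + 1023*1173)/(-765) = (-870 + 1199979)*(-1/765) = 1199109*(-1/765) = -399703/255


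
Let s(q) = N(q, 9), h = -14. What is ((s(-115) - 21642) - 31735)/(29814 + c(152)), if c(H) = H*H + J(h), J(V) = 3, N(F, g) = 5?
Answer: -4852/4811 ≈ -1.0085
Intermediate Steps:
s(q) = 5
c(H) = 3 + H² (c(H) = H*H + 3 = H² + 3 = 3 + H²)
((s(-115) - 21642) - 31735)/(29814 + c(152)) = ((5 - 21642) - 31735)/(29814 + (3 + 152²)) = (-21637 - 31735)/(29814 + (3 + 23104)) = -53372/(29814 + 23107) = -53372/52921 = -53372*1/52921 = -4852/4811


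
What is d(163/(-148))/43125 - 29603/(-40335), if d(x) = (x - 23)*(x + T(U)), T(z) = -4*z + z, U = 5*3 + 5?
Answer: 1950956730509/2540056290000 ≈ 0.76808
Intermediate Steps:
U = 20 (U = 15 + 5 = 20)
T(z) = -3*z
d(x) = (-60 + x)*(-23 + x) (d(x) = (x - 23)*(x - 3*20) = (-23 + x)*(x - 60) = (-23 + x)*(-60 + x) = (-60 + x)*(-23 + x))
d(163/(-148))/43125 - 29603/(-40335) = (1380 + (163/(-148))² - 13529/(-148))/43125 - 29603/(-40335) = (1380 + (163*(-1/148))² - 13529*(-1)/148)*(1/43125) - 29603*(-1/40335) = (1380 + (-163/148)² - 83*(-163/148))*(1/43125) + 29603/40335 = (1380 + 26569/21904 + 13529/148)*(1/43125) + 29603/40335 = (32256381/21904)*(1/43125) + 29603/40335 = 10752127/314870000 + 29603/40335 = 1950956730509/2540056290000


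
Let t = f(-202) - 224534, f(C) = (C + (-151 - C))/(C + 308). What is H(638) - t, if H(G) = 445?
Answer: 23847925/106 ≈ 2.2498e+5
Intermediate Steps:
f(C) = -151/(308 + C)
t = -23800755/106 (t = -151/(308 - 202) - 224534 = -151/106 - 224534 = -23800755/106 ≈ -2.2454e+5)
H(638) - t = 445 - 1*(-23800755/106) = 445 + 23800755/106 = 23847925/106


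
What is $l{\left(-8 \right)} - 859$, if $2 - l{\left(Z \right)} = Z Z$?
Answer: $-921$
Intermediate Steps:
$l{\left(Z \right)} = 2 - Z^{2}$ ($l{\left(Z \right)} = 2 - Z Z = 2 - Z^{2}$)
$l{\left(-8 \right)} - 859 = \left(2 - \left(-8\right)^{2}\right) - 859 = \left(2 - 64\right) - 859 = -62 - 859 = -921$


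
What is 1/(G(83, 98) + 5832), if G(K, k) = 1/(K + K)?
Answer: 166/968113 ≈ 0.00017147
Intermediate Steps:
G(K, k) = 1/(2*K)
1/(G(83, 98) + 5832) = 1/((½)/83 + 5832) = 1/((½)*(1/83) + 5832) = 1/(1/166 + 5832) = 1/(968113/166) = 166/968113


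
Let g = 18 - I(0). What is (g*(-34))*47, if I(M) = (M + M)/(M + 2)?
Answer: -28764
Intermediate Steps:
I(M) = 2*M/(2 + M) (I(M) = (2*M)/(2 + M) = 2*M/(2 + M))
g = 18 (g = 18 - 2*0/(2 + 0) = 18 - 2*0/2 = 18 - 1*0 = 18 + 0 = 18)
(g*(-34))*47 = (18*(-34))*47 = -612*47 = -28764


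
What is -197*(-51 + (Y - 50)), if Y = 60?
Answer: 8077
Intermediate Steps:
-197*(-51 + (Y - 50)) = -197*(-51 + (60 - 50)) = -197*(-51 + 10) = -197*(-41) = 8077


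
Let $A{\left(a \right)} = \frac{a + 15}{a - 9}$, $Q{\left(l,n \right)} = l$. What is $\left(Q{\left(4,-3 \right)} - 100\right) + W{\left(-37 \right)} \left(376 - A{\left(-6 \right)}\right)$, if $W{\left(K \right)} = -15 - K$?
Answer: $\frac{40946}{5} \approx 8189.2$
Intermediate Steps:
$A{\left(a \right)} = \frac{15 + a}{-9 + a}$
$\left(Q{\left(4,-3 \right)} - 100\right) + W{\left(-37 \right)} \left(376 - A{\left(-6 \right)}\right) = \left(4 - 100\right) + \left(-15 - -37\right) \left(376 - \frac{15 - 6}{-9 - 6}\right) = \left(4 - 100\right) + \left(-15 + 37\right) \left(376 - \frac{1}{-15} \cdot 9\right) = -96 + 22 \left(376 - \left(- \frac{1}{15}\right) 9\right) = -96 + 22 \left(376 - - \frac{3}{5}\right) = -96 + 22 \left(376 + \frac{3}{5}\right) = -96 + 22 \cdot \frac{1883}{5} = -96 + \frac{41426}{5} = \frac{40946}{5}$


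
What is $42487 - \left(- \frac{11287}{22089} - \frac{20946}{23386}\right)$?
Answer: $\frac{10974189362687}{258286677} \approx 42488.0$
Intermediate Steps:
$42487 - \left(- \frac{11287}{22089} - \frac{20946}{23386}\right) = 42487 - \left(\left(-11287\right) \frac{1}{22089} - \frac{10473}{11693}\right) = 42487 - \left(- \frac{11287}{22089} - \frac{10473}{11693}\right) = 42487 - - \frac{363316988}{258286677} = 42487 + \frac{363316988}{258286677} = \frac{10974189362687}{258286677}$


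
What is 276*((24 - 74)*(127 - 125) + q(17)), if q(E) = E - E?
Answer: -27600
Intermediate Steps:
q(E) = 0
276*((24 - 74)*(127 - 125) + q(17)) = 276*((24 - 74)*(127 - 125) + 0) = 276*(-50*2 + 0) = 276*(-100 + 0) = 276*(-100) = -27600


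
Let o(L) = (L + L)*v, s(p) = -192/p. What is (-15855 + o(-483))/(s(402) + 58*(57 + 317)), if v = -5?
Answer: -246225/484444 ≈ -0.50826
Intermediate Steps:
o(L) = -10*L (o(L) = (L + L)*(-5) = (2*L)*(-5) = -10*L)
(-15855 + o(-483))/(s(402) + 58*(57 + 317)) = (-15855 - 10*(-483))/(-192/402 + 58*(57 + 317)) = (-15855 + 4830)/(-192*1/402 + 58*374) = -11025/(-32/67 + 21692) = -11025/1453332/67 = -11025*67/1453332 = -246225/484444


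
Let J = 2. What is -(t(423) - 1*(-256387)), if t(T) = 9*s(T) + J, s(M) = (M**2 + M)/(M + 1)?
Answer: -260196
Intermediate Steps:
s(M) = (M + M**2)/(1 + M)
t(T) = 2 + 9*T (t(T) = 9*T + 2 = 2 + 9*T)
-(t(423) - 1*(-256387)) = -((2 + 9*423) - 1*(-256387)) = -((2 + 3807) + 256387) = -(3809 + 256387) = -1*260196 = -260196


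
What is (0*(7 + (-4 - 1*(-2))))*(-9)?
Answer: 0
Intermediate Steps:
(0*(7 + (-4 - 1*(-2))))*(-9) = (0*(7 + (-4 + 2)))*(-9) = (0*(7 - 2))*(-9) = (0*5)*(-9) = 0*(-9) = 0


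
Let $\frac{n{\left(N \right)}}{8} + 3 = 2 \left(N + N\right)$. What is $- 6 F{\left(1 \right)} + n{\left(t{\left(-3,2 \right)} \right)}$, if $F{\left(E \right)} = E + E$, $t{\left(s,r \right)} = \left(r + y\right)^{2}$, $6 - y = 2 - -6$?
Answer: $-36$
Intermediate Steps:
$y = -2$ ($y = 6 - \left(2 - -6\right) = 6 - \left(2 + 6\right) = 6 - 8 = -2$)
$t{\left(s,r \right)} = \left(-2 + r\right)^{2}$ ($t{\left(s,r \right)} = \left(r - 2\right)^{2} = \left(-2 + r\right)^{2}$)
$F{\left(E \right)} = 2 E$
$n{\left(N \right)} = -24 + 32 N$ ($n{\left(N \right)} = -24 + 8 \cdot 2 \left(N + N\right) = -24 + 8 \cdot 2 \cdot 2 N = -24 + 8 \cdot 4 N = -24 + 32 N$)
$- 6 F{\left(1 \right)} + n{\left(t{\left(-3,2 \right)} \right)} = - 6 \cdot 2 \cdot 1 - \left(24 - 32 \left(-2 + 2\right)^{2}\right) = \left(-6\right) 2 - \left(24 - 32 \cdot 0^{2}\right) = -12 + \left(-24 + 32 \cdot 0\right) = -12 + \left(-24 + 0\right) = -12 - 24 = -36$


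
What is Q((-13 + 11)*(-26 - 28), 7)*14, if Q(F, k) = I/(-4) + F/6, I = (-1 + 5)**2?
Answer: 196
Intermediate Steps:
I = 16 (I = 4**2 = 16)
Q(F, k) = -4 + F/6 (Q(F, k) = 16/(-4) + F/6 = 16*(-1/4) + F*(1/6) = -4 + F/6)
Q((-13 + 11)*(-26 - 28), 7)*14 = (-4 + ((-13 + 11)*(-26 - 28))/6)*14 = (-4 + (-2*(-54))/6)*14 = (-4 + (1/6)*108)*14 = (-4 + 18)*14 = 14*14 = 196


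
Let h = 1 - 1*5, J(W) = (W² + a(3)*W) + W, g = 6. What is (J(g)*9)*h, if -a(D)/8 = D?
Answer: 3672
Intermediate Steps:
a(D) = -8*D
J(W) = W² - 23*W (J(W) = (W² + (-8*3)*W) + W = (W² - 24*W) + W = W² - 23*W)
h = -4 (h = 1 - 5 = -4)
(J(g)*9)*h = ((6*(-23 + 6))*9)*(-4) = ((6*(-17))*9)*(-4) = -102*9*(-4) = -918*(-4) = 3672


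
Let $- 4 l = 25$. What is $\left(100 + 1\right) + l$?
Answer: $\frac{379}{4} \approx 94.75$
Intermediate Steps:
$l = - \frac{25}{4}$ ($l = \left(- \frac{1}{4}\right) 25 = - \frac{25}{4} \approx -6.25$)
$\left(100 + 1\right) + l = \left(100 + 1\right) - \frac{25}{4} = 101 - \frac{25}{4} = \frac{379}{4}$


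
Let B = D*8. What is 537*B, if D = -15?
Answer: -64440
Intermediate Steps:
B = -120 (B = -15*8 = -120)
537*B = 537*(-120) = -64440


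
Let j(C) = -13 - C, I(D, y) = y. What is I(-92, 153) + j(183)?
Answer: -43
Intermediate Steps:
I(-92, 153) + j(183) = 153 + (-13 - 1*183) = 153 + (-13 - 183) = 153 - 196 = -43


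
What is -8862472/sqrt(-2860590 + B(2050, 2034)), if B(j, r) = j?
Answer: 4431236*I*sqrt(714635)/714635 ≈ 5241.8*I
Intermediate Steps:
-8862472/sqrt(-2860590 + B(2050, 2034)) = -8862472/sqrt(-2860590 + 2050) = -8862472*(-I*sqrt(714635)/1429270) = -(-4431236)*I*sqrt(714635)/714635 = 4431236*I*sqrt(714635)/714635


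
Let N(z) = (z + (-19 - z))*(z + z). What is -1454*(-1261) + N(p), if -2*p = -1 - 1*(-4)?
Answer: 1833551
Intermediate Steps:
p = -3/2 (p = -(-1 - 1*(-4))/2 = -(-1 + 4)/2 = -½*3 = -3/2 ≈ -1.5000)
N(z) = -38*z
-1454*(-1261) + N(p) = -1454*(-1261) - 38*(-3/2) = 1833494 + 57 = 1833551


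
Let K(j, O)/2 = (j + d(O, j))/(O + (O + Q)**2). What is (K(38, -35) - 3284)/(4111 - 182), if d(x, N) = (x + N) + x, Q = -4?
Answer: -2440006/2919247 ≈ -0.83583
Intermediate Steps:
d(x, N) = N + 2*x (d(x, N) = (N + x) + x = N + 2*x)
K(j, O) = 2*(2*O + 2*j)/(O + (-4 + O)**2) (K(j, O) = 2*((j + (j + 2*O))/(O + (O - 4)**2)) = 2*((2*O + 2*j)/(O + (-4 + O)**2)) = 2*(2*O + 2*j)/(O + (-4 + O)**2))
(K(38, -35) - 3284)/(4111 - 182) = (4*(-35 + 38)/(-35 + (-4 - 35)**2) - 3284)/(4111 - 182) = (4*3/(-35 + (-39)**2) - 3284)/3929 = (4*3/(-35 + 1521) - 3284)*(1/3929) = (4*3/1486 - 3284)*(1/3929) = (4*(1/1486)*3 - 3284)*(1/3929) = (6/743 - 3284)*(1/3929) = -2440006/743*1/3929 = -2440006/2919247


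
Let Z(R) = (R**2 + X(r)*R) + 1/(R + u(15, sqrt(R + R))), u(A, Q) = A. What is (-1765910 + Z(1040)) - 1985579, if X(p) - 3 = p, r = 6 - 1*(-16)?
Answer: -2789302894/1055 ≈ -2.6439e+6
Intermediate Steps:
r = 22 (r = 6 + 16 = 22)
X(p) = 3 + p
Z(R) = R**2 + 1/(15 + R) + 25*R (Z(R) = (R**2 + (3 + 22)*R) + 1/(R + 15) = (R**2 + 25*R) + 1/(15 + R) = R**2 + 1/(15 + R) + 25*R)
(-1765910 + Z(1040)) - 1985579 = (-1765910 + (1 + 1040**3 + 40*1040**2 + 375*1040)/(15 + 1040)) - 1985579 = (-1765910 + (1 + 1124864000 + 40*1081600 + 390000)/1055) - 1985579 = (-1765910 + (1 + 1124864000 + 43264000 + 390000)/1055) - 1985579 = (-1765910 + (1/1055)*1168518001) - 1985579 = (-1765910 + 1168518001/1055) - 1985579 = -694517049/1055 - 1985579 = -2789302894/1055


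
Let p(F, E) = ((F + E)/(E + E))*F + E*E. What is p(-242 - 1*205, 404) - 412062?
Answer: -201048347/808 ≈ -2.4882e+5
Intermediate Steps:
p(F, E) = E² + F*(E + F)/(2*E) (p(F, E) = ((E + F)/((2*E)))*F + E² = ((E + F)*(1/(2*E)))*F + E² = ((E + F)/(2*E))*F + E² = F*(E + F)/(2*E) + E² = E² + F*(E + F)/(2*E))
p(-242 - 1*205, 404) - 412062 = (404² + (-242 - 1*205)/2 + (½)*(-242 - 1*205)²/404) - 412062 = (163216 + (-242 - 205)/2 + (½)*(1/404)*(-242 - 205)²) - 412062 = (163216 + (½)*(-447) + (½)*(1/404)*(-447)²) - 412062 = (163216 - 447/2 + (½)*(1/404)*199809) - 412062 = (163216 - 447/2 + 199809/808) - 412062 = 131897749/808 - 412062 = -201048347/808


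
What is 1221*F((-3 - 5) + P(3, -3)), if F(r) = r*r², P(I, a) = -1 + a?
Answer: -2109888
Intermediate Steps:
F(r) = r³
1221*F((-3 - 5) + P(3, -3)) = 1221*((-3 - 5) + (-1 - 3))³ = 1221*(-8 - 4)³ = 1221*(-12)³ = 1221*(-1728) = -2109888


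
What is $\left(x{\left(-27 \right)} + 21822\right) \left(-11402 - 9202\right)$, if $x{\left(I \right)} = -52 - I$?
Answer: $-449105388$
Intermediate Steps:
$\left(x{\left(-27 \right)} + 21822\right) \left(-11402 - 9202\right) = \left(\left(-52 - -27\right) + 21822\right) \left(-11402 - 9202\right) = \left(\left(-52 + 27\right) + 21822\right) \left(-20604\right) = \left(-25 + 21822\right) \left(-20604\right) = 21797 \left(-20604\right) = -449105388$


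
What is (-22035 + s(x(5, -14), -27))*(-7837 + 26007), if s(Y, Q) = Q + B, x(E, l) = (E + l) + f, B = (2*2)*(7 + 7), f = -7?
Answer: -399849020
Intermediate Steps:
B = 56 (B = 4*14 = 56)
x(E, l) = -7 + E + l (x(E, l) = (E + l) - 7 = -7 + E + l)
s(Y, Q) = 56 + Q (s(Y, Q) = Q + 56 = 56 + Q)
(-22035 + s(x(5, -14), -27))*(-7837 + 26007) = (-22035 + (56 - 27))*(-7837 + 26007) = (-22035 + 29)*18170 = -22006*18170 = -399849020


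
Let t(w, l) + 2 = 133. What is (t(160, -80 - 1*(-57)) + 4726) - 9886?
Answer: -5029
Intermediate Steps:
t(w, l) = 131 (t(w, l) = -2 + 133 = 131)
(t(160, -80 - 1*(-57)) + 4726) - 9886 = (131 + 4726) - 9886 = 4857 - 9886 = -5029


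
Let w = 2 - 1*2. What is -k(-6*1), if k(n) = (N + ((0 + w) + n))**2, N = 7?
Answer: -1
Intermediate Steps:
w = 0 (w = 2 - 2 = 0)
k(n) = (7 + n)**2 (k(n) = (7 + ((0 + 0) + n))**2 = (7 + (0 + n))**2 = (7 + n)**2)
-k(-6*1) = -(7 - 6*1)**2 = -(7 - 6)**2 = -1*1**2 = -1*1 = -1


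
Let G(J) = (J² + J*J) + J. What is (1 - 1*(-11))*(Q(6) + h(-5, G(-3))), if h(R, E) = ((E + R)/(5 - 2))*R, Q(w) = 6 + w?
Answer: -56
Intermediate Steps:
G(J) = J + 2*J² (G(J) = (J² + J²) + J = 2*J² + J = J + 2*J²)
h(R, E) = R*(E/3 + R/3) (h(R, E) = ((E + R)/3)*R = ((E + R)*(⅓))*R = (E/3 + R/3)*R = R*(E/3 + R/3))
(1 - 1*(-11))*(Q(6) + h(-5, G(-3))) = (1 - 1*(-11))*((6 + 6) + (⅓)*(-5)*(-3*(1 + 2*(-3)) - 5)) = (1 + 11)*(12 + (⅓)*(-5)*(-3*(1 - 6) - 5)) = 12*(12 + (⅓)*(-5)*(-3*(-5) - 5)) = 12*(12 + (⅓)*(-5)*(15 - 5)) = 12*(12 + (⅓)*(-5)*10) = 12*(12 - 50/3) = 12*(-14/3) = -56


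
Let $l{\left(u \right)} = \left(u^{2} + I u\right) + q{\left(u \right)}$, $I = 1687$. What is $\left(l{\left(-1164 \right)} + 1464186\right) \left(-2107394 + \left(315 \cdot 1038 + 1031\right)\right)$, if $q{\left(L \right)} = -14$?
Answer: $-1522092772200$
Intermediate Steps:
$l{\left(u \right)} = -14 + u^{2} + 1687 u$ ($l{\left(u \right)} = \left(u^{2} + 1687 u\right) - 14 = -14 + u^{2} + 1687 u$)
$\left(l{\left(-1164 \right)} + 1464186\right) \left(-2107394 + \left(315 \cdot 1038 + 1031\right)\right) = \left(\left(-14 + \left(-1164\right)^{2} + 1687 \left(-1164\right)\right) + 1464186\right) \left(-2107394 + \left(315 \cdot 1038 + 1031\right)\right) = \left(\left(-14 + 1354896 - 1963668\right) + 1464186\right) \left(-2107394 + \left(326970 + 1031\right)\right) = \left(-608786 + 1464186\right) \left(-2107394 + 328001\right) = 855400 \left(-1779393\right) = -1522092772200$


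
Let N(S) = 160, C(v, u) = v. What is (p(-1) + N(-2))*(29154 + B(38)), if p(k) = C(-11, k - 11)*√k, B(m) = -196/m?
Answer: 88612480/19 - 6092108*I/19 ≈ 4.6638e+6 - 3.2064e+5*I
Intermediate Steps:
p(k) = -11*√k
(p(-1) + N(-2))*(29154 + B(38)) = (-11*I + 160)*(29154 - 196/38) = (-11*I + 160)*(29154 - 196*1/38) = (160 - 11*I)*(29154 - 98/19) = (160 - 11*I)*(553828/19) = 88612480/19 - 6092108*I/19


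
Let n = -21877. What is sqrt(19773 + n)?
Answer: 2*I*sqrt(526) ≈ 45.869*I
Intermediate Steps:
sqrt(19773 + n) = sqrt(19773 - 21877) = sqrt(-2104) = 2*I*sqrt(526)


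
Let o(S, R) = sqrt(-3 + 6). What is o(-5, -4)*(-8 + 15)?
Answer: 7*sqrt(3) ≈ 12.124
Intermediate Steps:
o(S, R) = sqrt(3)
o(-5, -4)*(-8 + 15) = sqrt(3)*(-8 + 15) = sqrt(3)*7 = 7*sqrt(3)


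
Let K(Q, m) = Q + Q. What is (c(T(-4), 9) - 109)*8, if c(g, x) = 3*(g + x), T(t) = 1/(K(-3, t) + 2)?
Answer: -662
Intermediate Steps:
K(Q, m) = 2*Q
T(t) = -¼ (T(t) = 1/(2*(-3) + 2) = 1/(-6 + 2) = 1/(-4) = -¼)
c(g, x) = 3*g + 3*x
(c(T(-4), 9) - 109)*8 = ((3*(-¼) + 3*9) - 109)*8 = ((-¾ + 27) - 109)*8 = (105/4 - 109)*8 = -331/4*8 = -662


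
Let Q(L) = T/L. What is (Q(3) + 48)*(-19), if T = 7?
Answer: -2869/3 ≈ -956.33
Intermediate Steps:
Q(L) = 7/L
(Q(3) + 48)*(-19) = (7/3 + 48)*(-19) = (151/3)*(-19) = -2869/3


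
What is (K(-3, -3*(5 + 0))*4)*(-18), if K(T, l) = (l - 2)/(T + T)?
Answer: -204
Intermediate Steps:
K(T, l) = (-2 + l)/(2*T) (K(T, l) = (-2 + l)/((2*T)) = (-2 + l)*(1/(2*T)) = (-2 + l)/(2*T))
(K(-3, -3*(5 + 0))*4)*(-18) = (((½)*(-2 - 3*(5 + 0))/(-3))*4)*(-18) = (((½)*(-⅓)*(-2 - 3*5))*4)*(-18) = (((½)*(-⅓)*(-2 - 15))*4)*(-18) = (((½)*(-⅓)*(-17))*4)*(-18) = ((17/6)*4)*(-18) = (34/3)*(-18) = -204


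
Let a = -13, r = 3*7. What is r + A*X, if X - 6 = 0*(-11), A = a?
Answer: -57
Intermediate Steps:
r = 21
A = -13
X = 6 (X = 6 + 0*(-11) = 6 + 0 = 6)
r + A*X = 21 - 13*6 = 21 - 78 = -57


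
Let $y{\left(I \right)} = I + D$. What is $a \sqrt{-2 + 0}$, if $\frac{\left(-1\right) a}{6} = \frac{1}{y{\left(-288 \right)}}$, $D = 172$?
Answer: $\frac{3 i \sqrt{2}}{58} \approx 0.073149 i$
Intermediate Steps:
$y{\left(I \right)} = 172 + I$ ($y{\left(I \right)} = I + 172 = 172 + I$)
$a = \frac{3}{58}$ ($a = - \frac{6}{172 - 288} = - \frac{6}{-116} = \left(-6\right) \left(- \frac{1}{116}\right) = \frac{3}{58} \approx 0.051724$)
$a \sqrt{-2 + 0} = \frac{3 \sqrt{-2 + 0}}{58} = \frac{3 \sqrt{-2}}{58} = \frac{3 i \sqrt{2}}{58}$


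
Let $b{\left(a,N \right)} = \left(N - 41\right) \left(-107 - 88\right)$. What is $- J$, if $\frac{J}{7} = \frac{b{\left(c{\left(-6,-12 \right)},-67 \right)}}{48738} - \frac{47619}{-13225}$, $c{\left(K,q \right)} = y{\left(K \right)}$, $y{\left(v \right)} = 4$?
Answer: $- \frac{3032602209}{107426675} \approx -28.229$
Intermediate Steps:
$c{\left(K,q \right)} = 4$
$b{\left(a,N \right)} = 7995 - 195 N$ ($b{\left(a,N \right)} = \left(-41 + N\right) \left(-195\right) = 7995 - 195 N$)
$J = \frac{3032602209}{107426675}$ ($J = 7 \left(\frac{7995 - -13065}{48738} - \frac{47619}{-13225}\right) = 7 \left(\left(7995 + 13065\right) \frac{1}{48738} - - \frac{47619}{13225}\right) = 7 \left(21060 \cdot \frac{1}{48738} + \frac{47619}{13225}\right) = 7 \left(\frac{3510}{8123} + \frac{47619}{13225}\right) = 7 \cdot \frac{433228887}{107426675} = \frac{3032602209}{107426675} \approx 28.229$)
$- J = \left(-1\right) \frac{3032602209}{107426675} = - \frac{3032602209}{107426675}$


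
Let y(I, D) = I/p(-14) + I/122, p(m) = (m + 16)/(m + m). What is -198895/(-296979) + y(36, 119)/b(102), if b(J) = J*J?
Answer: 6505696757/10470885582 ≈ 0.62131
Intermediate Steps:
p(m) = (16 + m)/(2*m) (p(m) = (16 + m)/((2*m)) = (16 + m)*(1/(2*m)) = (16 + m)/(2*m))
y(I, D) = -1707*I/122 (y(I, D) = I/(((1/2)*(16 - 14)/(-14))) + I/122 = I/(((1/2)*(-1/14)*2)) + I*(1/122) = I/(-1/14) + I/122 = I*(-14) + I/122 = -14*I + I/122 = -1707*I/122)
b(J) = J**2
-198895/(-296979) + y(36, 119)/b(102) = -198895/(-296979) + (-1707/122*36)/(102**2) = -198895*(-1/296979) - 30726/61/10404 = 198895/296979 - 30726/61*1/10404 = 198895/296979 - 1707/35258 = 6505696757/10470885582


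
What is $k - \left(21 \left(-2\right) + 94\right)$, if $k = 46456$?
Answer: $46404$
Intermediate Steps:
$k - \left(21 \left(-2\right) + 94\right) = 46456 - \left(21 \left(-2\right) + 94\right) = 46456 - \left(-42 + 94\right) = 46456 - 52 = 46404$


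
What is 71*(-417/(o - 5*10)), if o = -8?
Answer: 29607/58 ≈ 510.47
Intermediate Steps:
71*(-417/(o - 5*10)) = 71*(-417/(-8 - 5*10)) = 71*(-417/(-8 - 50)) = 71*(-417/(-58)) = 71*(-417*(-1/58)) = 71*(417/58) = 29607/58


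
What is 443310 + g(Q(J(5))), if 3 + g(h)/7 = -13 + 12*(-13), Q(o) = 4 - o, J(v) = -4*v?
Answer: 442106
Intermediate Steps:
g(h) = -1204 (g(h) = -21 + 7*(-13 + 12*(-13)) = -21 + 7*(-13 - 156) = -21 + 7*(-169) = -21 - 1183 = -1204)
443310 + g(Q(J(5))) = 443310 - 1204 = 442106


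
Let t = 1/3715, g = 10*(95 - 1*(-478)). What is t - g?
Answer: -21286949/3715 ≈ -5730.0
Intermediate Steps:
g = 5730 (g = 10*(95 + 478) = 10*573 = 5730)
t = 1/3715 ≈ 0.00026918
t - g = 1/3715 - 1*5730 = 1/3715 - 5730 = -21286949/3715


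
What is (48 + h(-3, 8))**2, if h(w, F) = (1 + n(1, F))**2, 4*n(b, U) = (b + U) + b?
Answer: 58081/16 ≈ 3630.1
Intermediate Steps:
n(b, U) = b/2 + U/4 (n(b, U) = ((b + U) + b)/4 = ((U + b) + b)/4 = (U + 2*b)/4 = b/2 + U/4)
h(w, F) = (3/2 + F/4)**2 (h(w, F) = (1 + ((1/2)*1 + F/4))**2 = (1 + (1/2 + F/4))**2 = (3/2 + F/4)**2)
(48 + h(-3, 8))**2 = (48 + (6 + 8)**2/16)**2 = (48 + (1/16)*14**2)**2 = (48 + (1/16)*196)**2 = (48 + 49/4)**2 = (241/4)**2 = 58081/16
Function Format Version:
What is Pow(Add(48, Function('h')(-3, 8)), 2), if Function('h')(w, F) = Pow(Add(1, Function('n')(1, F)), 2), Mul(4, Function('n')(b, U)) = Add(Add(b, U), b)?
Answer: Rational(58081, 16) ≈ 3630.1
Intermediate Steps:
Function('n')(b, U) = Add(Mul(Rational(1, 2), b), Mul(Rational(1, 4), U)) (Function('n')(b, U) = Mul(Rational(1, 4), Add(Add(b, U), b)) = Mul(Rational(1, 4), Add(Add(U, b), b)) = Mul(Rational(1, 4), Add(U, Mul(2, b))) = Add(Mul(Rational(1, 2), b), Mul(Rational(1, 4), U)))
Function('h')(w, F) = Pow(Add(Rational(3, 2), Mul(Rational(1, 4), F)), 2) (Function('h')(w, F) = Pow(Add(1, Add(Mul(Rational(1, 2), 1), Mul(Rational(1, 4), F))), 2) = Pow(Add(1, Add(Rational(1, 2), Mul(Rational(1, 4), F))), 2) = Pow(Add(Rational(3, 2), Mul(Rational(1, 4), F)), 2))
Pow(Add(48, Function('h')(-3, 8)), 2) = Pow(Add(48, Mul(Rational(1, 16), Pow(Add(6, 8), 2))), 2) = Pow(Add(48, Mul(Rational(1, 16), Pow(14, 2))), 2) = Pow(Add(48, Mul(Rational(1, 16), 196)), 2) = Pow(Add(48, Rational(49, 4)), 2) = Pow(Rational(241, 4), 2) = Rational(58081, 16)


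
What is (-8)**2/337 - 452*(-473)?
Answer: 72049316/337 ≈ 2.1380e+5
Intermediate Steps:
(-8)**2/337 - 452*(-473) = 64*(1/337) + 213796 = 64/337 + 213796 = 72049316/337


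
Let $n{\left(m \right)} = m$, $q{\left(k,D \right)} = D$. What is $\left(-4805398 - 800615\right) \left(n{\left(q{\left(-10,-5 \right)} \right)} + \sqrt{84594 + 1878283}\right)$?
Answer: $28030065 - 5606013 \sqrt{1962877} \approx -7.8261 \cdot 10^{9}$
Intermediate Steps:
$\left(-4805398 - 800615\right) \left(n{\left(q{\left(-10,-5 \right)} \right)} + \sqrt{84594 + 1878283}\right) = \left(-4805398 - 800615\right) \left(-5 + \sqrt{84594 + 1878283}\right) = - 5606013 \left(-5 + \sqrt{1962877}\right) = 28030065 - 5606013 \sqrt{1962877}$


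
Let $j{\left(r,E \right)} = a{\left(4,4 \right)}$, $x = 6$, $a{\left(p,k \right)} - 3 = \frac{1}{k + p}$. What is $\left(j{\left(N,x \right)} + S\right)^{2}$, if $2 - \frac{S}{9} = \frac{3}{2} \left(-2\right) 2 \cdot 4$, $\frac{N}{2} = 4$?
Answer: $\frac{3598609}{64} \approx 56228.0$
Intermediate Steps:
$N = 8$ ($N = 2 \cdot 4 = 8$)
$a{\left(p,k \right)} = 3 + \frac{1}{k + p}$
$j{\left(r,E \right)} = \frac{25}{8}$ ($j{\left(r,E \right)} = \frac{1 + 3 \cdot 4 + 3 \cdot 4}{4 + 4} = \frac{1 + 12 + 12}{8} = \frac{1}{8} \cdot 25 = \frac{25}{8}$)
$S = 234$ ($S = 18 - 9 \cdot \frac{3}{2} \left(-2\right) 2 \cdot 4 = 18 - 9 \left(-3\right) 2 \cdot 4 = 18 - 9 \left(\left(-6\right) 4\right) = 18 - -216 = 18 + 216 = 234$)
$\left(j{\left(N,x \right)} + S\right)^{2} = \left(\frac{25}{8} + 234\right)^{2} = \left(\frac{1897}{8}\right)^{2} = \frac{3598609}{64}$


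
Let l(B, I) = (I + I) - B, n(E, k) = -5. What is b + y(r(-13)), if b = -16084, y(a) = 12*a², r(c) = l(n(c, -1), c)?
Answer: -10792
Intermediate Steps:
l(B, I) = -B + 2*I (l(B, I) = 2*I - B = -B + 2*I)
r(c) = 5 + 2*c (r(c) = -1*(-5) + 2*c = 5 + 2*c)
b = -16084 (b = -4021*4 = -16084)
b + y(r(-13)) = -16084 + 12*(5 + 2*(-13))² = -16084 + 12*(5 - 26)² = -16084 + 12*(-21)² = -16084 + 12*441 = -16084 + 5292 = -10792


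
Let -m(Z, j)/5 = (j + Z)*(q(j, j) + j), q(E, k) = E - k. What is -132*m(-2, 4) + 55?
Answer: 5335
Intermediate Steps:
m(Z, j) = -5*j*(Z + j) (m(Z, j) = -5*(j + Z)*((j - j) + j) = -5*(Z + j)*(0 + j) = -5*(Z + j)*j = -5*j*(Z + j))
-132*m(-2, 4) + 55 = -660*4*(-1*(-2) - 1*4) + 55 = -660*4*(2 - 4) + 55 = -660*4*(-2) + 55 = -132*(-40) + 55 = 5280 + 55 = 5335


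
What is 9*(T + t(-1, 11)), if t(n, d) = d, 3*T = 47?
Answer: 240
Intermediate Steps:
T = 47/3 (T = (1/3)*47 = 47/3 ≈ 15.667)
9*(T + t(-1, 11)) = 9*(47/3 + 11) = 9*(80/3) = 240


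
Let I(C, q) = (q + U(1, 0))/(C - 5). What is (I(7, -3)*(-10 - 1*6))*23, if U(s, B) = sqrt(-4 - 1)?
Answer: 552 - 184*I*sqrt(5) ≈ 552.0 - 411.44*I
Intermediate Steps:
U(s, B) = I*sqrt(5) (U(s, B) = sqrt(-5) = I*sqrt(5))
I(C, q) = (q + I*sqrt(5))/(-5 + C) (I(C, q) = (q + I*sqrt(5))/(C - 5) = (q + I*sqrt(5))/(-5 + C))
(I(7, -3)*(-10 - 1*6))*23 = (((-3 + I*sqrt(5))/(-5 + 7))*(-10 - 1*6))*23 = (((-3 + I*sqrt(5))/2)*(-10 - 6))*23 = (((-3 + I*sqrt(5))/2)*(-16))*23 = ((-3/2 + I*sqrt(5)/2)*(-16))*23 = (24 - 8*I*sqrt(5))*23 = 552 - 184*I*sqrt(5)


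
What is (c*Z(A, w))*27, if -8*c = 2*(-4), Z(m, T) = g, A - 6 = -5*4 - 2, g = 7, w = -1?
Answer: 189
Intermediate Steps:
A = -16 (A = 6 + (-5*4 - 2) = 6 + (-20 - 2) = 6 - 22 = -16)
Z(m, T) = 7
c = 1 (c = -(-4)/4 = -⅛*(-8) = 1)
(c*Z(A, w))*27 = (1*7)*27 = 7*27 = 189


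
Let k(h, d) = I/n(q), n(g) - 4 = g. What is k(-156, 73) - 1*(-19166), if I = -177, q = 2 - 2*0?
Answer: 38273/2 ≈ 19137.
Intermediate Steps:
q = 2 (q = 2 + 0 = 2)
n(g) = 4 + g
k(h, d) = -59/2 (k(h, d) = -177/(4 + 2) = -177/6 = -177*1/6 = -59/2)
k(-156, 73) - 1*(-19166) = -59/2 - 1*(-19166) = -59/2 + 19166 = 38273/2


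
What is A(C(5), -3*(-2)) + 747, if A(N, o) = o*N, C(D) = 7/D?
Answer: 3777/5 ≈ 755.40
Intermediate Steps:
A(N, o) = N*o
A(C(5), -3*(-2)) + 747 = (7/5)*(-3*(-2)) + 747 = (7*(1/5))*6 + 747 = (7/5)*6 + 747 = 42/5 + 747 = 3777/5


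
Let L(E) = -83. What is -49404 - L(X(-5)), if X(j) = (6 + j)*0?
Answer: -49321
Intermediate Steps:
X(j) = 0
-49404 - L(X(-5)) = -49404 - 1*(-83) = -49404 + 83 = -49321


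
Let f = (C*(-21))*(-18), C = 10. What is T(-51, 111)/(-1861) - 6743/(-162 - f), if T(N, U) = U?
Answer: 12111161/7336062 ≈ 1.6509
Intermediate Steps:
f = 3780 (f = (10*(-21))*(-18) = -210*(-18) = 3780)
T(-51, 111)/(-1861) - 6743/(-162 - f) = 111/(-1861) - 6743/(-162 - 1*3780) = 111*(-1/1861) - 6743/(-162 - 3780) = -111/1861 - 6743/(-3942) = -111/1861 - 6743*(-1/3942) = -111/1861 + 6743/3942 = 12111161/7336062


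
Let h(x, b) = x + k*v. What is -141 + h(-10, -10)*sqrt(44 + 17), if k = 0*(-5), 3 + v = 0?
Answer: -141 - 10*sqrt(61) ≈ -219.10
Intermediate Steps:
v = -3 (v = -3 + 0 = -3)
k = 0
h(x, b) = x (h(x, b) = x + 0*(-3) = x + 0 = x)
-141 + h(-10, -10)*sqrt(44 + 17) = -141 - 10*sqrt(44 + 17) = -141 - 10*sqrt(61)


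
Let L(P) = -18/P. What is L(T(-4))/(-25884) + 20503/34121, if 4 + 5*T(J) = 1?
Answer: 88279337/147197994 ≈ 0.59973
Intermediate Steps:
T(J) = -⅗ (T(J) = -⅘ + (⅕)*1 = -⅘ + ⅕ = -⅗)
L(T(-4))/(-25884) + 20503/34121 = -18/(-⅗)/(-25884) + 20503/34121 = -18*(-5/3)*(-1/25884) + 20503*(1/34121) = 30*(-1/25884) + 20503/34121 = -5/4314 + 20503/34121 = 88279337/147197994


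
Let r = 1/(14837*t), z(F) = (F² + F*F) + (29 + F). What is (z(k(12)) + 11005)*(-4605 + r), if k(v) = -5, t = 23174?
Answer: -17541926872420131/343832638 ≈ -5.1019e+7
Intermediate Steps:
z(F) = 29 + F + 2*F² (z(F) = (F² + F²) + (29 + F) = 2*F² + (29 + F) = 29 + F + 2*F²)
r = 1/343832638 (r = 1/(14837*23174) = (1/14837)*(1/23174) = 1/343832638 ≈ 2.9084e-9)
(z(k(12)) + 11005)*(-4605 + r) = ((29 - 5 + 2*(-5)²) + 11005)*(-4605 + 1/343832638) = ((29 - 5 + 2*25) + 11005)*(-1583349297989/343832638) = ((29 - 5 + 50) + 11005)*(-1583349297989/343832638) = (74 + 11005)*(-1583349297989/343832638) = 11079*(-1583349297989/343832638) = -17541926872420131/343832638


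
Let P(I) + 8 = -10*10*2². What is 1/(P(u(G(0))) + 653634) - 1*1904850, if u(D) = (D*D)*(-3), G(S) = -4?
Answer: -1244297546099/653226 ≈ -1.9049e+6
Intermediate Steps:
u(D) = -3*D² (u(D) = D²*(-3) = -3*D²)
P(I) = -408 (P(I) = -8 - 10*10*2² = -8 - 100*4 = -8 - 400 = -408)
1/(P(u(G(0))) + 653634) - 1*1904850 = 1/(-408 + 653634) - 1*1904850 = 1/653226 - 1904850 = -1244297546099/653226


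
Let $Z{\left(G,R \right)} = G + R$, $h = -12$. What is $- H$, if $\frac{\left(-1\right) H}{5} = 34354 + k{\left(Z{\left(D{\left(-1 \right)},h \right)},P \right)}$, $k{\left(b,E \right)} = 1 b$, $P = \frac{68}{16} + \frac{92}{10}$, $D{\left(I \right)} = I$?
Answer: $171705$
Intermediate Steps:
$P = \frac{269}{20}$ ($P = 68 \cdot \frac{1}{16} + 92 \cdot \frac{1}{10} = \frac{17}{4} + \frac{46}{5} = \frac{269}{20} \approx 13.45$)
$k{\left(b,E \right)} = b$
$H = -171705$ ($H = - 5 \left(34354 - 13\right) = \left(-5\right) 34341 = -171705$)
$- H = \left(-1\right) \left(-171705\right) = 171705$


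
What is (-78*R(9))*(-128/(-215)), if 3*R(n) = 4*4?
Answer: -53248/215 ≈ -247.67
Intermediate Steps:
R(n) = 16/3 (R(n) = (4*4)/3 = (⅓)*16 = 16/3)
(-78*R(9))*(-128/(-215)) = (-78*16/3)*(-128/(-215)) = -(-53248)*(-1)/215 = -416*128/215 = -53248/215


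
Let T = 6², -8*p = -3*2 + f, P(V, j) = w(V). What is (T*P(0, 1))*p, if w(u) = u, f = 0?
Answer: 0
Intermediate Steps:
P(V, j) = V
p = ¾ (p = -(-3*2 + 0)/8 = -(-6 + 0)/8 = -⅛*(-6) = ¾ ≈ 0.75000)
T = 36
(T*P(0, 1))*p = (36*0)*(¾) = 0*(¾) = 0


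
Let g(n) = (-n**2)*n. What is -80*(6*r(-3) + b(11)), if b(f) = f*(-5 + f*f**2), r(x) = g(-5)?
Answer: -1226880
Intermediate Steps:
g(n) = -n**3
r(x) = 125 (r(x) = -1*(-5)**3 = -1*(-125) = 125)
b(f) = f*(-5 + f**3)
-80*(6*r(-3) + b(11)) = -80*(6*125 + 11*(-5 + 11**3)) = -80*(750 + 11*(-5 + 1331)) = -80*(750 + 11*1326) = -80*(750 + 14586) = -80*15336 = -1226880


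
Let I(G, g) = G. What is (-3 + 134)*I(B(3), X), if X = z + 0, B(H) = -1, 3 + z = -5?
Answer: -131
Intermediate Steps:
z = -8 (z = -3 - 5 = -8)
X = -8 (X = -8 + 0 = -8)
(-3 + 134)*I(B(3), X) = (-3 + 134)*(-1) = 131*(-1) = -131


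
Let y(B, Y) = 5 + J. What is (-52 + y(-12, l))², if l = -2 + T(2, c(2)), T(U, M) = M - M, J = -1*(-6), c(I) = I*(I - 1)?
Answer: 1681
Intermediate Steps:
c(I) = I*(-1 + I)
J = 6
T(U, M) = 0
l = -2 (l = -2 + 0 = -2)
y(B, Y) = 11 (y(B, Y) = 5 + 6 = 11)
(-52 + y(-12, l))² = (-52 + 11)² = (-41)² = 1681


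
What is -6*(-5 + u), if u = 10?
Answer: -30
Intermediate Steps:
-6*(-5 + u) = -6*(-5 + 10) = -6*5 = -30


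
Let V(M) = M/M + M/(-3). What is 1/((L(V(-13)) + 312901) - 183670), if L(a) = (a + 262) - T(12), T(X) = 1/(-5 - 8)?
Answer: 39/5050438 ≈ 7.7221e-6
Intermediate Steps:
T(X) = -1/13 (T(X) = 1/(-13) = -1/13)
V(M) = 1 - M/3 (V(M) = 1 + M*(-⅓) = 1 - M/3)
L(a) = 3407/13 + a (L(a) = (a + 262) - 1*(-1/13) = (262 + a) + 1/13 = 3407/13 + a)
1/((L(V(-13)) + 312901) - 183670) = 1/(((3407/13 + (1 - ⅓*(-13))) + 312901) - 183670) = 1/(((3407/13 + (1 + 13/3)) + 312901) - 183670) = 1/(((3407/13 + 16/3) + 312901) - 183670) = 1/((10429/39 + 312901) - 183670) = 1/(12213568/39 - 183670) = 1/(5050438/39) = 39/5050438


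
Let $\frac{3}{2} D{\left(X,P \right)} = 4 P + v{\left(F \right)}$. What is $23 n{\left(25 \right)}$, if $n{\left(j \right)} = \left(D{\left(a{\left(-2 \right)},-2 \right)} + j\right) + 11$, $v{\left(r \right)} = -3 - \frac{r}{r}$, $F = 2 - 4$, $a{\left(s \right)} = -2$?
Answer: $644$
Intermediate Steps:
$F = -2$ ($F = 2 - 4 = -2$)
$v{\left(r \right)} = -4$ ($v{\left(r \right)} = -3 - 1 = -4$)
$D{\left(X,P \right)} = - \frac{8}{3} + \frac{8 P}{3}$ ($D{\left(X,P \right)} = \frac{2 \left(4 P - 4\right)}{3} = \frac{2 \left(-4 + 4 P\right)}{3} = - \frac{8}{3} + \frac{8 P}{3}$)
$n{\left(j \right)} = 3 + j$ ($n{\left(j \right)} = \left(\left(- \frac{8}{3} + \frac{8}{3} \left(-2\right)\right) + j\right) + 11 = \left(\left(- \frac{8}{3} - \frac{16}{3}\right) + j\right) + 11 = \left(-8 + j\right) + 11 = 3 + j$)
$23 n{\left(25 \right)} = 23 \left(3 + 25\right) = 23 \cdot 28 = 644$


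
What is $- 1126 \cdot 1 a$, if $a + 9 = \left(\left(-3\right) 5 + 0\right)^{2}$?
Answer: $-243216$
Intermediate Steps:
$a = 216$ ($a = -9 + \left(\left(-3\right) 5 + 0\right)^{2} = -9 + \left(-15 + 0\right)^{2} = -9 + \left(-15\right)^{2} = -9 + 225 = 216$)
$- 1126 \cdot 1 a = - 1126 \cdot 1 \cdot 216 = \left(-1126\right) 216 = -243216$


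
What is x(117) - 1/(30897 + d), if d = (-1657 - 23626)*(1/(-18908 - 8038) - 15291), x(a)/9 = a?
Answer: 10970385217484553/10418219579783 ≈ 1053.0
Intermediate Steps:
x(a) = 9*a
d = 10417387029221/26946 (d = -25283*(1/(-26946) - 15291) = -25283*(-1/26946 - 15291) = -25283*(-412031287/26946) = 10417387029221/26946 ≈ 3.8660e+8)
x(117) - 1/(30897 + d) = 9*117 - 1/(30897 + 10417387029221/26946) = 1053 - 1/10418219579783/26946 = 1053 - 1*26946/10418219579783 = 1053 - 26946/10418219579783 = 10970385217484553/10418219579783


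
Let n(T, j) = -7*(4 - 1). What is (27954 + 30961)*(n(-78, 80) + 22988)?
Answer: 1353100805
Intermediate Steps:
n(T, j) = -21 (n(T, j) = -7*3 = -21)
(27954 + 30961)*(n(-78, 80) + 22988) = (27954 + 30961)*(-21 + 22988) = 58915*22967 = 1353100805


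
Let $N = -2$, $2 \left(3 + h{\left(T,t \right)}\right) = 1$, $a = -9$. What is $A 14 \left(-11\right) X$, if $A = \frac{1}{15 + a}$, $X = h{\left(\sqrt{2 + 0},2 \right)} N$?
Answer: $- \frac{385}{3} \approx -128.33$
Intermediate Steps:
$h{\left(T,t \right)} = - \frac{5}{2}$ ($h{\left(T,t \right)} = -3 + \frac{1}{2} \cdot 1 = -3 + \frac{1}{2} = - \frac{5}{2}$)
$X = 5$ ($X = \left(- \frac{5}{2}\right) \left(-2\right) = 5$)
$A = \frac{1}{6}$ ($A = \frac{1}{15 - 9} = \frac{1}{6} \approx 0.16667$)
$A 14 \left(-11\right) X = \frac{14 \left(-11\right) 5}{6} = \frac{\left(-154\right) 5}{6} = \frac{1}{6} \left(-770\right) = - \frac{385}{3}$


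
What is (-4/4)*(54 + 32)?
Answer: -86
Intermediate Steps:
(-4/4)*(54 + 32) = -4*¼*86 = -1*86 = -86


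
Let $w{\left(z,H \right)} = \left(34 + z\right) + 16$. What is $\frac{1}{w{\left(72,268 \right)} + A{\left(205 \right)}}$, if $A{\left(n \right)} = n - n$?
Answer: $\frac{1}{122} \approx 0.0081967$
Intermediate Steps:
$w{\left(z,H \right)} = 50 + z$
$A{\left(n \right)} = 0$
$\frac{1}{w{\left(72,268 \right)} + A{\left(205 \right)}} = \frac{1}{\left(50 + 72\right) + 0} = \frac{1}{122 + 0} = \frac{1}{122}$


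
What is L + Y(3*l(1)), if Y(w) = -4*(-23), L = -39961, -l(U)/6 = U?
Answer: -39869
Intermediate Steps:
l(U) = -6*U
Y(w) = 92
L + Y(3*l(1)) = -39961 + 92 = -39869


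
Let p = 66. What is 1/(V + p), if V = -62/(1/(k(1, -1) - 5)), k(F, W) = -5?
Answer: 1/686 ≈ 0.0014577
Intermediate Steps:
V = 620 (V = -62/(1/(-5 - 5)) = -62/(1/(-10)) = -62/(-⅒) = -62*(-10) = 620)
1/(V + p) = 1/(620 + 66) = 1/686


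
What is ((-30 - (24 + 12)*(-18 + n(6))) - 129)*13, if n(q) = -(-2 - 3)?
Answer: 4017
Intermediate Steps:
n(q) = 5 (n(q) = -1*(-5) = 5)
((-30 - (24 + 12)*(-18 + n(6))) - 129)*13 = ((-30 - (24 + 12)*(-18 + 5)) - 129)*13 = ((-30 - 36*(-13)) - 129)*13 = ((-30 - 1*(-468)) - 129)*13 = ((-30 + 468) - 129)*13 = (438 - 129)*13 = 309*13 = 4017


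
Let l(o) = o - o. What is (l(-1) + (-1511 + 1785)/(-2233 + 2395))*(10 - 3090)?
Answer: -421960/81 ≈ -5209.4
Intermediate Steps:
l(o) = 0
(l(-1) + (-1511 + 1785)/(-2233 + 2395))*(10 - 3090) = (0 + (-1511 + 1785)/(-2233 + 2395))*(10 - 3090) = (0 + 274/162)*(-3080) = (0 + 274*(1/162))*(-3080) = (0 + 137/81)*(-3080) = (137/81)*(-3080) = -421960/81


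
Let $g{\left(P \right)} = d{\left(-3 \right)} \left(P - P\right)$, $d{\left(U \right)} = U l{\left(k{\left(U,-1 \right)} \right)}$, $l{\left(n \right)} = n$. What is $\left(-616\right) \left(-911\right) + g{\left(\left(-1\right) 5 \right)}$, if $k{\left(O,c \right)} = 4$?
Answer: $561176$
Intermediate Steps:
$d{\left(U \right)} = 4 U$ ($d{\left(U \right)} = U 4 = 4 U$)
$g{\left(P \right)} = 0$ ($g{\left(P \right)} = 4 \left(-3\right) \left(P - P\right) = \left(-12\right) 0 = 0$)
$\left(-616\right) \left(-911\right) + g{\left(\left(-1\right) 5 \right)} = \left(-616\right) \left(-911\right) + 0 = 561176 + 0 = 561176$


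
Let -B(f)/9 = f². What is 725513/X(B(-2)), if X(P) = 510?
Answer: 725513/510 ≈ 1422.6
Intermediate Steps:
B(f) = -9*f²
725513/X(B(-2)) = 725513/510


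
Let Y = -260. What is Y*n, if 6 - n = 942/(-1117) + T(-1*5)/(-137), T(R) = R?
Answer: -270827180/153029 ≈ -1769.8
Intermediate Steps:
n = 1041643/153029 (n = 6 - (942/(-1117) - 1*5/(-137)) = 6 - (942*(-1/1117) - 5*(-1/137)) = 6 - (-942/1117 + 5/137) = 6 - 1*(-123469/153029) = 6 + 123469/153029 = 1041643/153029 ≈ 6.8068)
Y*n = -260*1041643/153029 = -270827180/153029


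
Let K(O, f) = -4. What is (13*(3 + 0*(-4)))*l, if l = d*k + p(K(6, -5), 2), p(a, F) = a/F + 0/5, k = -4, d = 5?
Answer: -858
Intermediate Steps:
p(a, F) = a/F (p(a, F) = a/F + 0*(⅕) = a/F + 0 = a/F)
l = -22 (l = 5*(-4) - 4/2 = -20 - 4*½ = -20 - 2 = -22)
(13*(3 + 0*(-4)))*l = (13*(3 + 0*(-4)))*(-22) = (13*(3 + 0))*(-22) = (13*3)*(-22) = 39*(-22) = -858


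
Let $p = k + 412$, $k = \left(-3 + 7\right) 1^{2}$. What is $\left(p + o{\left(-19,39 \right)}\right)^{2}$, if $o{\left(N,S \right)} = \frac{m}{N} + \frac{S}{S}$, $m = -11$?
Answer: $\frac{62948356}{361} \approx 1.7437 \cdot 10^{5}$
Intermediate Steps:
$k = 4$ ($k = 4 \cdot 1 = 4$)
$o{\left(N,S \right)} = 1 - \frac{11}{N}$ ($o{\left(N,S \right)} = - \frac{11}{N} + \frac{S}{S} = - \frac{11}{N} + 1 = 1 - \frac{11}{N}$)
$p = 416$ ($p = 4 + 412 = 416$)
$\left(p + o{\left(-19,39 \right)}\right)^{2} = \left(416 + \frac{-11 - 19}{-19}\right)^{2} = \left(416 - - \frac{30}{19}\right)^{2} = \left(416 + \frac{30}{19}\right)^{2} = \left(\frac{7934}{19}\right)^{2} = \frac{62948356}{361}$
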